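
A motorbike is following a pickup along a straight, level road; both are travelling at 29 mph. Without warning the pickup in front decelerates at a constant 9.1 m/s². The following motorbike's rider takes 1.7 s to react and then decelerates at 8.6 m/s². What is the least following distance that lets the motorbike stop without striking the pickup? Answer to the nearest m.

29 mph × 0.44704 = 12.9642 m/s.
Leader travels v²/(2a_L) = 168.070 / 18.200 = 9.235 m before stopping.
Follower covers v·t_r = 12.9642 × 1.7 = 22.039 m while reacting, then v²/(2a_F) = 168.070 / 17.200 = 9.772 m while braking, for a total of 22.039 + 9.772 = 31.811 m.
Since a_F ≤ a_L and the follower starts braking later, the follower is never slower than the leader, so the closest approach is when both have stopped.
Minimum gap = 31.811 − 9.235 = 22.576 m.

Minimum gap ≈ 23 m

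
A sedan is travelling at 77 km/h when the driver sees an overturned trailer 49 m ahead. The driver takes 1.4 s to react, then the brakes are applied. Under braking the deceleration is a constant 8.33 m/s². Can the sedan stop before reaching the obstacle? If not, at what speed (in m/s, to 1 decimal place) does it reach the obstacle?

77 km/h ÷ 3.6 = 21.3889 m/s.
Reaction distance = 21.3889 × 1.4 = 29.944 m.
Braking distance needed to stop: v²/(2a) = 457.485 / 16.660 = 27.460 m, so total needed = 29.944 + 27.460 = 57.404 m > 49 m — it cannot stop.
Distance remaining when braking begins: 49 − 29.944 = 19.056 m.
v² = v₀² − 2a·d = 457.485 − 2 × 8.330 × 19.056 = 140.012 m²/s².
v = √140.012 = 11.833 m/s.

No — it strikes the obstacle at 11.8 m/s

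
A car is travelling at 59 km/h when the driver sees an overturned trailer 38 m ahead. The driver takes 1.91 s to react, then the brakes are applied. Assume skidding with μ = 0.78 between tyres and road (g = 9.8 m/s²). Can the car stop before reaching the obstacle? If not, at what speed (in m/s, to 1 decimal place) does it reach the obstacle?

59 km/h ÷ 3.6 = 16.3889 m/s.
a = μg = 0.78 × 9.8 = 7.644 m/s².
Reaction distance = 16.3889 × 1.91 = 31.303 m.
Braking distance needed to stop: v²/(2a) = 268.596 / 15.288 = 17.569 m, so total needed = 31.303 + 17.569 = 48.872 m > 38 m — it cannot stop.
Distance remaining when braking begins: 38 − 31.303 = 6.697 m.
v² = v₀² − 2a·d = 268.596 − 2 × 7.644 × 6.697 = 166.212 m²/s².
v = √166.212 = 12.892 m/s.

No — it strikes the obstacle at 12.9 m/s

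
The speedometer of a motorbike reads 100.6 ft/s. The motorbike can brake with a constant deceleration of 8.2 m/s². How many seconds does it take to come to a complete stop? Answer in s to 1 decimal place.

Braking time ≈ 3.7 s

100.6 ft/s × 0.3048 = 30.6629 m/s.
Braking time = v/a = 30.6629 / 8.200 = 3.739 s.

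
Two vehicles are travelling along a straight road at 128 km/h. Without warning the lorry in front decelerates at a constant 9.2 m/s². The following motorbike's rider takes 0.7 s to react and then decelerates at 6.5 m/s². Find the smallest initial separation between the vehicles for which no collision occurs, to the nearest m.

128 km/h ÷ 3.6 = 35.5556 m/s.
Leader travels v²/(2a_L) = 1264.201 / 18.400 = 68.707 m before stopping.
Follower covers v·t_r = 35.5556 × 0.7 = 24.889 m while reacting, then v²/(2a_F) = 1264.201 / 13.000 = 97.246 m while braking, for a total of 24.889 + 97.246 = 122.135 m.
Since a_F ≤ a_L and the follower starts braking later, the follower is never slower than the leader, so the closest approach is when both have stopped.
Minimum gap = 122.135 − 68.707 = 53.428 m.

Minimum gap ≈ 53 m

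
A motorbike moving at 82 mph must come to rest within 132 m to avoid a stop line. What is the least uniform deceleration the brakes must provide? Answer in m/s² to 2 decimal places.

Required deceleration ≈ 5.09 m/s²

82 mph × 0.44704 = 36.6573 m/s.
v² = 2a·d ⇒ a = v²/(2d) = 36.6573² / (2 × 132.000) = 1343.758 / 264.000 = 5.0900 m/s².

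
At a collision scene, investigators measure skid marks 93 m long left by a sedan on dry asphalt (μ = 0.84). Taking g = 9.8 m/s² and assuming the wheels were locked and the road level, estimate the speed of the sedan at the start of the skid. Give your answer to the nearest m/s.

Deceleration a = μg = 0.84 × 9.8 = 8.232 m/s².
v = √(2a·d) = √(2 × 8.232 × 93) = √1531.152 = 39.1299 m/s.

Initial speed ≈ 39 m/s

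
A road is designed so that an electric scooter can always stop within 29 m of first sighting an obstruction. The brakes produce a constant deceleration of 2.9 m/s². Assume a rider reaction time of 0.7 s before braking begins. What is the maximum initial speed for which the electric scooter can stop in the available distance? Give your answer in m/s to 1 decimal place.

Stopping distance: v·t_r + v²/(2a) = 29 with t_r = 0.7 s and a = 2.900 m/s².
So v² + 4.060 v − 168.20 = 0.
Positive root: v = −a·t_r + √((a·t_r)² + 2a·d) = −2.030 + √(4.121 + 168.20) = 11.0971 m/s.

Maximum speed ≈ 11.1 m/s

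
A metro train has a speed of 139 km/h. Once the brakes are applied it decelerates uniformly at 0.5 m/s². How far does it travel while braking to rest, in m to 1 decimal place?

Braking distance ≈ 1490.8 m

139 km/h ÷ 3.6 = 38.6111 m/s.
Braking distance = v²/(2a) = 38.6111² / (2 × 0.500) = 1490.817 / 1.000 = 1490.817 m.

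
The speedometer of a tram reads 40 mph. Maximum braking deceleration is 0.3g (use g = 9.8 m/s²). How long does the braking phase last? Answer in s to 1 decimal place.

Braking time ≈ 6.1 s

40 mph × 0.44704 = 17.8816 m/s.
a = 0.3 × 9.8 = 2.940 m/s².
Braking time = v/a = 17.8816 / 2.940 = 6.082 s.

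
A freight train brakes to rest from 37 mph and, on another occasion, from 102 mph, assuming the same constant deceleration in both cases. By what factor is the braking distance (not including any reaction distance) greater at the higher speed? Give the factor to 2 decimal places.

Factor ≈ 7.60

Braking distance d = v²/(2a), so with a fixed, d ∝ v².
Factor = (102/37)² = 2.7568² = 7.5999.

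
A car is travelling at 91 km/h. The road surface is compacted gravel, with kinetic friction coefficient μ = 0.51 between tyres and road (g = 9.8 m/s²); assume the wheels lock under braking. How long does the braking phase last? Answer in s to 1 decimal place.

91 km/h ÷ 3.6 = 25.2778 m/s.
a = μg = 0.51 × 9.8 = 4.998 m/s².
Braking time = v/a = 25.2778 / 4.998 = 5.058 s.

Braking time ≈ 5.1 s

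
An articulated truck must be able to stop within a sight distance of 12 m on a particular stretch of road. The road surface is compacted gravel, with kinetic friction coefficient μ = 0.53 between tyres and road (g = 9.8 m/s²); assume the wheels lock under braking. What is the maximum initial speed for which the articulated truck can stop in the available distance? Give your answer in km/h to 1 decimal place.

a = μg = 0.53 × 9.8 = 5.194 m/s².
v²/(2a) = d ⇒ v = √(2 × 5.194 × 12) = √124.66 = 11.1651 m/s.
11.1651 m/s × 3.6 = 40.194 km/h.

Maximum speed ≈ 40.2 km/h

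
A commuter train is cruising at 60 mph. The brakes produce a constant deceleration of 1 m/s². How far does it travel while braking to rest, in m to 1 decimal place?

Braking distance ≈ 359.7 m

60 mph × 0.44704 = 26.8224 m/s.
Braking distance = v²/(2a) = 26.8224² / (2 × 1.000) = 719.441 / 2.000 = 359.721 m.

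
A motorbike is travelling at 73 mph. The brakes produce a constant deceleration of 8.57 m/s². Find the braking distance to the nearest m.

Braking distance ≈ 62 m

73 mph × 0.44704 = 32.6339 m/s.
Braking distance = v²/(2a) = 32.6339² / (2 × 8.570) = 1064.971 / 17.140 = 62.134 m.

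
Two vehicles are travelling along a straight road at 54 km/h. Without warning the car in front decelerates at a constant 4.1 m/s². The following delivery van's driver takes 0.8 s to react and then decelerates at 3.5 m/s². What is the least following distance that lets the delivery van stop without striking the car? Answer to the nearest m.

54 km/h ÷ 3.6 = 15.0000 m/s.
Leader travels v²/(2a_L) = 225.000 / 8.200 = 27.439 m before stopping.
Follower covers v·t_r = 15.0000 × 0.8 = 12.000 m while reacting, then v²/(2a_F) = 225.000 / 7.000 = 32.143 m while braking, for a total of 12.000 + 32.143 = 44.143 m.
Since a_F ≤ a_L and the follower starts braking later, the follower is never slower than the leader, so the closest approach is when both have stopped.
Minimum gap = 44.143 − 27.439 = 16.704 m.

Minimum gap ≈ 17 m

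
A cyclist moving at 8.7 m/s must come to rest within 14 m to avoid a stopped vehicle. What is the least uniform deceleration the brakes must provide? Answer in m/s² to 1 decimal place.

Required deceleration ≈ 2.7 m/s²

v² = 2a·d ⇒ a = v²/(2d) = 8.7000² / (2 × 14.000) = 75.690 / 28.000 = 2.7032 m/s².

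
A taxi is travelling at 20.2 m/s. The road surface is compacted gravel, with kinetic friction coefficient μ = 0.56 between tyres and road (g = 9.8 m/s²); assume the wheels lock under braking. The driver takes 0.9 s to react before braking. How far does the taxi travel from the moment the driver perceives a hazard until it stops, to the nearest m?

Total stopping distance ≈ 55 m

a = μg = 0.56 × 9.8 = 5.488 m/s².
Reaction distance = v·t_r = 20.2000 × 0.9 = 18.180 m.
Braking distance = v²/(2a) = 20.2000² / (2 × 5.488) = 408.040 / 10.976 = 37.176 m.
Total = 18.180 + 37.176 = 55.356 m.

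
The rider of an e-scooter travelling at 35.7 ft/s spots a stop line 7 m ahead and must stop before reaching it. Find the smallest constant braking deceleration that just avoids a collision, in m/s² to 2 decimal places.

35.7 ft/s × 0.3048 = 10.8814 m/s.
v² = 2a·d ⇒ a = v²/(2d) = 10.8814² / (2 × 7.000) = 118.405 / 14.000 = 8.4575 m/s².

Required deceleration ≈ 8.46 m/s²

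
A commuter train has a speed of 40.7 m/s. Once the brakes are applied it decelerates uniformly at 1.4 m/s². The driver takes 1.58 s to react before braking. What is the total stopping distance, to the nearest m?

Total stopping distance ≈ 656 m

Reaction distance = v·t_r = 40.7000 × 1.58 = 64.306 m.
Braking distance = v²/(2a) = 40.7000² / (2 × 1.400) = 1656.490 / 2.800 = 591.604 m.
Total = 64.306 + 591.604 = 655.910 m.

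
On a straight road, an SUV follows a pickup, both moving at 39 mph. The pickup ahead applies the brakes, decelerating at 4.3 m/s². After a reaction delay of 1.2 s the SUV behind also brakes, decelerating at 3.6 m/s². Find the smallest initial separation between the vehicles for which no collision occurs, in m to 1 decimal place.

Minimum gap ≈ 27.8 m

39 mph × 0.44704 = 17.4346 m/s.
Leader travels v²/(2a_L) = 303.965 / 8.600 = 35.345 m before stopping.
Follower covers v·t_r = 17.4346 × 1.2 = 20.922 m while reacting, then v²/(2a_F) = 303.965 / 7.200 = 42.217 m while braking, for a total of 20.922 + 42.217 = 63.139 m.
Since a_F ≤ a_L and the follower starts braking later, the follower is never slower than the leader, so the closest approach is when both have stopped.
Minimum gap = 63.139 − 35.345 = 27.794 m.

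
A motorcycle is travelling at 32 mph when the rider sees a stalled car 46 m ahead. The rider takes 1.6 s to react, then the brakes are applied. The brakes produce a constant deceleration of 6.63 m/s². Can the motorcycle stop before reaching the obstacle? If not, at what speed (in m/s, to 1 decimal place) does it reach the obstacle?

Yes — it stops about 7.7 m short of the obstacle, so it never reaches it

32 mph × 0.44704 = 14.3053 m/s.
Reaction distance = 14.3053 × 1.6 = 22.888 m.
Braking distance = v²/(2a) = 204.642 / 13.260 = 15.433 m.
Total stopping distance = 22.888 + 15.433 = 38.321 m, vs 46 m available — it stops with 46 − 38.321 = 7.679 m to spare.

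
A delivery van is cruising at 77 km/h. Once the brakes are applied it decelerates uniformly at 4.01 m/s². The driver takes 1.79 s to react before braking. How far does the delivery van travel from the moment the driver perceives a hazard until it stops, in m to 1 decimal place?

Total stopping distance ≈ 95.3 m

77 km/h ÷ 3.6 = 21.3889 m/s.
Reaction distance = v·t_r = 21.3889 × 1.79 = 38.286 m.
Braking distance = v²/(2a) = 21.3889² / (2 × 4.010) = 457.485 / 8.020 = 57.043 m.
Total = 38.286 + 57.043 = 95.329 m.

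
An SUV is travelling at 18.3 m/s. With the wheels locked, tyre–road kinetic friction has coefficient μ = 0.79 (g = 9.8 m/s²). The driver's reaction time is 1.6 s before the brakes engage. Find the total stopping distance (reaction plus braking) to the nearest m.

a = μg = 0.79 × 9.8 = 7.742 m/s².
Reaction distance = v·t_r = 18.3000 × 1.6 = 29.280 m.
Braking distance = v²/(2a) = 18.3000² / (2 × 7.742) = 334.890 / 15.484 = 21.628 m.
Total = 29.280 + 21.628 = 50.908 m.

Total stopping distance ≈ 51 m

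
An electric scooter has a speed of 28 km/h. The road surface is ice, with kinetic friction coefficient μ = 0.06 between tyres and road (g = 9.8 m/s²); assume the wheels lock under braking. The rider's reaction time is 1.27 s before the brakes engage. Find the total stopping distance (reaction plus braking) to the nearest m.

Total stopping distance ≈ 61 m

28 km/h ÷ 3.6 = 7.7778 m/s.
a = μg = 0.06 × 9.8 = 0.588 m/s².
Reaction distance = v·t_r = 7.7778 × 1.27 = 9.878 m.
Braking distance = v²/(2a) = 7.7778² / (2 × 0.588) = 60.494 / 1.176 = 51.440 m.
Total = 9.878 + 51.440 = 61.318 m.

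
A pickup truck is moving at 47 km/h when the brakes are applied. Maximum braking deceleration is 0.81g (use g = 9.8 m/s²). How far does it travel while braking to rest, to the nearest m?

Braking distance ≈ 11 m

47 km/h ÷ 3.6 = 13.0556 m/s.
a = 0.81 × 9.8 = 7.938 m/s².
Braking distance = v²/(2a) = 13.0556² / (2 × 7.938) = 170.449 / 15.876 = 10.736 m.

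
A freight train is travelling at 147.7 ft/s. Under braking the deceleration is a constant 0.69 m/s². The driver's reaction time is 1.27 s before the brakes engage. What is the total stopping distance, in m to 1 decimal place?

Total stopping distance ≈ 1525.8 m

147.7 ft/s × 0.3048 = 45.0190 m/s.
Reaction distance = v·t_r = 45.0190 × 1.27 = 57.174 m.
Braking distance = v²/(2a) = 45.0190² / (2 × 0.690) = 2026.710 / 1.380 = 1468.630 m.
Total = 57.174 + 1468.630 = 1525.804 m.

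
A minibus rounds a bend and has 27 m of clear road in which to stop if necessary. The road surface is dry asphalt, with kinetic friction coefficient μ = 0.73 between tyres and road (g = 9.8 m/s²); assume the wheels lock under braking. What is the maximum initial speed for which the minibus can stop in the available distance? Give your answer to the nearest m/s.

a = μg = 0.73 × 9.8 = 7.154 m/s².
v²/(2a) = d ⇒ v = √(2 × 7.154 × 27) = √386.32 = 19.6550 m/s.

Maximum speed ≈ 20 m/s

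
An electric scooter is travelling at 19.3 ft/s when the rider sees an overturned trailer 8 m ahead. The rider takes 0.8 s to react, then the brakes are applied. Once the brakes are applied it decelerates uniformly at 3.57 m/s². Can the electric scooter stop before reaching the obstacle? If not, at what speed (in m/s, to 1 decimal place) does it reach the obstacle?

19.3 ft/s × 0.3048 = 5.8826 m/s.
Reaction distance = 5.8826 × 0.8 = 4.706 m.
Braking distance needed to stop: v²/(2a) = 34.605 / 7.140 = 4.847 m, so total needed = 4.706 + 4.847 = 9.553 m > 8 m — it cannot stop.
Distance remaining when braking begins: 8 − 4.706 = 3.294 m.
v² = v₀² − 2a·d = 34.605 − 2 × 3.570 × 3.294 = 11.086 m²/s².
v = √11.086 = 3.330 m/s.

No — it strikes the obstacle at 3.3 m/s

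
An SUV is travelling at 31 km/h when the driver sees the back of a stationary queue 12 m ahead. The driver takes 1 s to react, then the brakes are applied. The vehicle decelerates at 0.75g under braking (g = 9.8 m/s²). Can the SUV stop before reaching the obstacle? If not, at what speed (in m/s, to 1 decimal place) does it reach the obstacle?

No — it strikes the obstacle at 4.9 m/s

31 km/h ÷ 3.6 = 8.6111 m/s.
a = 0.75 × 9.8 = 7.350 m/s².
Reaction distance = 8.6111 × 1 = 8.611 m.
Braking distance needed to stop: v²/(2a) = 74.151 / 14.700 = 5.044 m, so total needed = 8.611 + 5.044 = 13.655 m > 12 m — it cannot stop.
Distance remaining when braking begins: 12 − 8.611 = 3.389 m.
v² = v₀² − 2a·d = 74.151 − 2 × 7.350 × 3.389 = 24.333 m²/s².
v = √24.333 = 4.933 m/s.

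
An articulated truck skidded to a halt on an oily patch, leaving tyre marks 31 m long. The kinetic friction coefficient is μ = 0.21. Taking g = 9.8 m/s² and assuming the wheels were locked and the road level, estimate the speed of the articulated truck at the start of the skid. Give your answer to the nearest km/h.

Initial speed ≈ 41 km/h

Deceleration a = μg = 0.21 × 9.8 = 2.058 m/s².
v = √(2a·d) = √(2 × 2.058 × 31) = √127.596 = 11.2958 m/s.
= 11.2958 × 3.6 = 40.665 km/h.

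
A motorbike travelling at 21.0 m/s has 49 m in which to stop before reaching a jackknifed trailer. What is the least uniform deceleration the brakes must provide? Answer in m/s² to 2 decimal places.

Required deceleration ≈ 4.50 m/s²

v² = 2a·d ⇒ a = v²/(2d) = 21.0000² / (2 × 49.000) = 441.000 / 98.000 = 4.5000 m/s².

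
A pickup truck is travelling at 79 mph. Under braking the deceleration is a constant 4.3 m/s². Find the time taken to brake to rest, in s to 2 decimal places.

79 mph × 0.44704 = 35.3162 m/s.
Braking time = v/a = 35.3162 / 4.300 = 8.213 s.

Braking time ≈ 8.21 s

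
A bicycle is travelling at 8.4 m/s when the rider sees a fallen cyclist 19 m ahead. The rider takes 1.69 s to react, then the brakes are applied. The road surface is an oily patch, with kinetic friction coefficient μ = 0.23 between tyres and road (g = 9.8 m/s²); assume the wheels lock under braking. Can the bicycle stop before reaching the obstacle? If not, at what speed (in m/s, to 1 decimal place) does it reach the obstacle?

No — it strikes the obstacle at 7.0 m/s

a = μg = 0.23 × 9.8 = 2.254 m/s².
Reaction distance = 8.4000 × 1.69 = 14.196 m.
Braking distance needed to stop: v²/(2a) = 70.560 / 4.508 = 15.652 m, so total needed = 14.196 + 15.652 = 29.848 m > 19 m — it cannot stop.
Distance remaining when braking begins: 19 − 14.196 = 4.804 m.
v² = v₀² − 2a·d = 70.560 − 2 × 2.254 × 4.804 = 48.904 m²/s².
v = √48.904 = 6.993 m/s.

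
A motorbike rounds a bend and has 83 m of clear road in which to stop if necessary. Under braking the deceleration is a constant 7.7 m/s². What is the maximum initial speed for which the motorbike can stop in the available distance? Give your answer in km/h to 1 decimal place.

Maximum speed ≈ 128.7 km/h

v²/(2a) = d ⇒ v = √(2 × 7.700 × 83) = √1278.20 = 35.7519 m/s.
35.7519 m/s × 3.6 = 128.707 km/h.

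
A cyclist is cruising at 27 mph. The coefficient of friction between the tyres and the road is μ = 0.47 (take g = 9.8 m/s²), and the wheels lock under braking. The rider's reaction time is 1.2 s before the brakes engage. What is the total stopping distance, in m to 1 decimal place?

27 mph × 0.44704 = 12.0701 m/s.
a = μg = 0.47 × 9.8 = 4.606 m/s².
Reaction distance = v·t_r = 12.0701 × 1.2 = 14.484 m.
Braking distance = v²/(2a) = 12.0701² / (2 × 4.606) = 145.687 / 9.212 = 15.815 m.
Total = 14.484 + 15.815 = 30.299 m.

Total stopping distance ≈ 30.3 m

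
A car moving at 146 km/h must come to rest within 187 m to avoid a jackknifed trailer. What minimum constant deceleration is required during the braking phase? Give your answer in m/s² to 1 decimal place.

146 km/h ÷ 3.6 = 40.5556 m/s.
v² = 2a·d ⇒ a = v²/(2d) = 40.5556² / (2 × 187.000) = 1644.757 / 374.000 = 4.3977 m/s².

Required deceleration ≈ 4.4 m/s²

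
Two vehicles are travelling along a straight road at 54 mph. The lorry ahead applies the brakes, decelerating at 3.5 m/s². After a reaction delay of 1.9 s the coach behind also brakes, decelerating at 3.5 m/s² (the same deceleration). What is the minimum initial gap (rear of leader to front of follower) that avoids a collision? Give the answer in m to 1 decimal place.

54 mph × 0.44704 = 24.1402 m/s.
Leader travels v²/(2a_L) = 582.749 / 7.000 = 83.250 m before stopping.
Follower covers v·t_r = 24.1402 × 1.9 = 45.866 m while reacting, then v²/(2a_F) = 582.749 / 7.000 = 83.250 m while braking, for a total of 45.866 + 83.250 = 129.116 m.
Since a_F ≤ a_L and the follower starts braking later, the follower is never slower than the leader, so the closest approach is when both have stopped.
Minimum gap = 129.116 − 83.250 = 45.866 m.

Minimum gap ≈ 45.9 m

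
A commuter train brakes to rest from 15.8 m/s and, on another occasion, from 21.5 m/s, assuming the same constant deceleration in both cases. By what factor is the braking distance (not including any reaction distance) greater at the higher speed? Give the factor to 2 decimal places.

Factor ≈ 1.85

Braking distance d = v²/(2a), so with a fixed, d ∝ v².
Factor = (21.5/15.8)² = 1.3608² = 1.8518.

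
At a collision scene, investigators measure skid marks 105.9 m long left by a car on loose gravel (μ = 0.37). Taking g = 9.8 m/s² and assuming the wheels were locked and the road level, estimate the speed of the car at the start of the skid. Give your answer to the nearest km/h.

Initial speed ≈ 100 km/h

Deceleration a = μg = 0.37 × 9.8 = 3.626 m/s².
v = √(2a·d) = √(2 × 3.626 × 105.9) = √767.987 = 27.7126 m/s.
= 27.7126 × 3.6 = 99.765 km/h.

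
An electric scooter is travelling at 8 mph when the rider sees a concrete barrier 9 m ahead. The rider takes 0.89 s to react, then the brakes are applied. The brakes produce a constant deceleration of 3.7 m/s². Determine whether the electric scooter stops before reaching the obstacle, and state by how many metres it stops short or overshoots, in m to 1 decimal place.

8 mph × 0.44704 = 3.5763 m/s.
Reaction distance = 3.5763 × 0.89 = 3.183 m.
Braking distance = v²/(2a) = 12.790 / 7.400 = 1.728 m.
Total stopping distance = 3.183 + 1.728 = 4.911 m, vs 9 m available — it stops with 9 − 4.911 = 4.089 m to spare.

Yes — it stops 4.1 m short of the obstacle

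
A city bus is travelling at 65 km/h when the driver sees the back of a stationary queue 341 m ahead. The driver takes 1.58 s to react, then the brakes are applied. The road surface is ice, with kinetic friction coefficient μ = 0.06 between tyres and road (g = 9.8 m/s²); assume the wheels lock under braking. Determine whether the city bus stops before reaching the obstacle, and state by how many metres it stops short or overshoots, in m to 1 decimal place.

Yes — it stops 35.3 m short of the obstacle

65 km/h ÷ 3.6 = 18.0556 m/s.
a = μg = 0.06 × 9.8 = 0.588 m/s².
Reaction distance = 18.0556 × 1.58 = 28.528 m.
Braking distance = v²/(2a) = 326.005 / 1.176 = 277.215 m.
Total stopping distance = 28.528 + 277.215 = 305.743 m, vs 341 m available — it stops with 341 − 305.743 = 35.257 m to spare.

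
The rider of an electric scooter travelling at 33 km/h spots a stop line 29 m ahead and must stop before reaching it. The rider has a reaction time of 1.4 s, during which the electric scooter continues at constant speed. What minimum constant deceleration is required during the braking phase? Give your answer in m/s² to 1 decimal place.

33 km/h ÷ 3.6 = 9.1667 m/s.
Distance covered during reaction = 9.1667 × 1.4 = 12.833 m.
Distance available for braking: 29 − 12.833 = 16.167 m.
v² = 2a·d ⇒ a = v²/(2d) = 9.1667² / (2 × 16.167) = 84.028 / 32.334 = 2.5988 m/s².

Required deceleration ≈ 2.6 m/s²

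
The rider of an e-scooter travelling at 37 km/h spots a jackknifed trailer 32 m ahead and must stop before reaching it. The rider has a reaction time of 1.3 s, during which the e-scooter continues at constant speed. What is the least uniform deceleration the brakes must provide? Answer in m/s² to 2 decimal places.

Required deceleration ≈ 2.83 m/s²

37 km/h ÷ 3.6 = 10.2778 m/s.
Distance covered during reaction = 10.2778 × 1.3 = 13.361 m.
Distance available for braking: 32 − 13.361 = 18.639 m.
v² = 2a·d ⇒ a = v²/(2d) = 10.2778² / (2 × 18.639) = 105.633 / 37.278 = 2.8337 m/s².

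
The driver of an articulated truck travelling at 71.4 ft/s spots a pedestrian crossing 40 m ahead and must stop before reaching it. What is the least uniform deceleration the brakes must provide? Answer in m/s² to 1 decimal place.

Required deceleration ≈ 5.9 m/s²

71.4 ft/s × 0.3048 = 21.7627 m/s.
v² = 2a·d ⇒ a = v²/(2d) = 21.7627² / (2 × 40.000) = 473.615 / 80.000 = 5.9202 m/s².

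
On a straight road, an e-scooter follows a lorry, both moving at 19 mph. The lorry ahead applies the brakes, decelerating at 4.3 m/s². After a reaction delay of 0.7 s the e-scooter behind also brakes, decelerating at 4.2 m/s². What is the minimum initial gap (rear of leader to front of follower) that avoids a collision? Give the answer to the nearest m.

19 mph × 0.44704 = 8.4938 m/s.
Leader travels v²/(2a_L) = 72.145 / 8.600 = 8.389 m before stopping.
Follower covers v·t_r = 8.4938 × 0.7 = 5.946 m while reacting, then v²/(2a_F) = 72.145 / 8.400 = 8.589 m while braking, for a total of 5.946 + 8.589 = 14.535 m.
Since a_F ≤ a_L and the follower starts braking later, the follower is never slower than the leader, so the closest approach is when both have stopped.
Minimum gap = 14.535 − 8.389 = 6.146 m.

Minimum gap ≈ 6 m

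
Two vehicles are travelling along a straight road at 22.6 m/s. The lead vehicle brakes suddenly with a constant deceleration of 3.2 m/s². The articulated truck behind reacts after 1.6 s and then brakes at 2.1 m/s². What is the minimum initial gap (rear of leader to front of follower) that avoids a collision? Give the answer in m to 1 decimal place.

Leader travels v²/(2a_L) = 510.760 / 6.400 = 79.806 m before stopping.
Follower covers v·t_r = 22.6000 × 1.6 = 36.160 m while reacting, then v²/(2a_F) = 510.760 / 4.200 = 121.610 m while braking, for a total of 36.160 + 121.610 = 157.770 m.
Since a_F ≤ a_L and the follower starts braking later, the follower is never slower than the leader, so the closest approach is when both have stopped.
Minimum gap = 157.770 − 79.806 = 77.964 m.

Minimum gap ≈ 78.0 m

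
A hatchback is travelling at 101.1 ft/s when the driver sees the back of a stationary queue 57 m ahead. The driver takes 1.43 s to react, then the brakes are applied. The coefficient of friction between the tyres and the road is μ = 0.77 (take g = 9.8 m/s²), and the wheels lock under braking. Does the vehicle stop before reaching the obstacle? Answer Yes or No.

No

101.1 ft/s × 0.3048 = 30.8153 m/s.
a = μg = 0.77 × 9.8 = 7.546 m/s².
Reaction distance = 30.8153 × 1.43 = 44.066 m.
Braking distance = v²/(2a) = 949.583 / 15.092 = 62.920 m.
Total stopping distance = 44.066 + 62.920 = 106.986 m, vs 57 m available — it cannot stop in time and overshoots by 106.986 − 57 = 49.986 m.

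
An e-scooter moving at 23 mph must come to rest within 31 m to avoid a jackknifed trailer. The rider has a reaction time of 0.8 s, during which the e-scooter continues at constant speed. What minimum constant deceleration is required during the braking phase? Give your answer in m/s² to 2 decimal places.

23 mph × 0.44704 = 10.2819 m/s.
Distance covered during reaction = 10.2819 × 0.8 = 8.226 m.
Distance available for braking: 31 − 8.226 = 22.774 m.
v² = 2a·d ⇒ a = v²/(2d) = 10.2819² / (2 × 22.774) = 105.717 / 45.548 = 2.3210 m/s².

Required deceleration ≈ 2.32 m/s²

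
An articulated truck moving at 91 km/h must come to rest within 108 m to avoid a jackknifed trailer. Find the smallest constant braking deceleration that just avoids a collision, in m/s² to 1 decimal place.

91 km/h ÷ 3.6 = 25.2778 m/s.
v² = 2a·d ⇒ a = v²/(2d) = 25.2778² / (2 × 108.000) = 638.967 / 216.000 = 2.9582 m/s².

Required deceleration ≈ 3.0 m/s²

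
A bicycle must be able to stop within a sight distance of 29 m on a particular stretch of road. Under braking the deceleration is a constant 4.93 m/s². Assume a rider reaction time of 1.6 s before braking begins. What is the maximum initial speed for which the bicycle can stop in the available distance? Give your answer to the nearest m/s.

Maximum speed ≈ 11 m/s

Stopping distance: v·t_r + v²/(2a) = 29 with t_r = 1.6 s and a = 4.930 m/s².
So v² + 15.776 v − 285.94 = 0.
Positive root: v = −a·t_r + √((a·t_r)² + 2a·d) = −7.888 + √(62.221 + 285.94) = 10.7711 m/s.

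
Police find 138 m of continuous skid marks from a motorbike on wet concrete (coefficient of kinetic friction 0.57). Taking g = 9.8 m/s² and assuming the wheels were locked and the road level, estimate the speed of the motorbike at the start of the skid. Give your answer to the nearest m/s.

Deceleration a = μg = 0.57 × 9.8 = 5.586 m/s².
v = √(2a·d) = √(2 × 5.586 × 138) = √1541.736 = 39.2649 m/s.

Initial speed ≈ 39 m/s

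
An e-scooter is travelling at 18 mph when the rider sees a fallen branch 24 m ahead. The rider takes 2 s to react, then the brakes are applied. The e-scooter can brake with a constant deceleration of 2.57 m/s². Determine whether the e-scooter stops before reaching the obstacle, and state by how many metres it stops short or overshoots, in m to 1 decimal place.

18 mph × 0.44704 = 8.0467 m/s.
Reaction distance = 8.0467 × 2 = 16.093 m.
Braking distance = v²/(2a) = 64.749 / 5.140 = 12.597 m.
Total stopping distance = 16.093 + 12.597 = 28.690 m, vs 24 m available — it cannot stop in time and overshoots by 28.690 − 24 = 4.690 m.

No — it overshoots by 4.7 m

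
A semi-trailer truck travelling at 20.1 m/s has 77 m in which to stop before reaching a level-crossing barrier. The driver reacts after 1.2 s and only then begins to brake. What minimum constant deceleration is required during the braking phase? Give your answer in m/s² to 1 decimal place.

Distance covered during reaction = 20.1000 × 1.2 = 24.120 m.
Distance available for braking: 77 − 24.120 = 52.880 m.
v² = 2a·d ⇒ a = v²/(2d) = 20.1000² / (2 × 52.880) = 404.010 / 105.760 = 3.8201 m/s².

Required deceleration ≈ 3.8 m/s²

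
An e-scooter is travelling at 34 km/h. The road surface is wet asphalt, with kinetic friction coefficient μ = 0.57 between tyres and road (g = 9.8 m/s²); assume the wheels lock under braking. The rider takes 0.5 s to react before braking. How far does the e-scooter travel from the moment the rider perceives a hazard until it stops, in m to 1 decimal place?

34 km/h ÷ 3.6 = 9.4444 m/s.
a = μg = 0.57 × 9.8 = 5.586 m/s².
Reaction distance = v·t_r = 9.4444 × 0.5 = 4.722 m.
Braking distance = v²/(2a) = 9.4444² / (2 × 5.586) = 89.197 / 11.172 = 7.984 m.
Total = 4.722 + 7.984 = 12.706 m.

Total stopping distance ≈ 12.7 m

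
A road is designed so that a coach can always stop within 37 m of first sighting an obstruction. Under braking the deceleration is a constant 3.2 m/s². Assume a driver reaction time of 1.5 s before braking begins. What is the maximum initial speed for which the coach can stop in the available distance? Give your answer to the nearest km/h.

Maximum speed ≈ 41 km/h

Stopping distance: v·t_r + v²/(2a) = 37 with t_r = 1.5 s and a = 3.200 m/s².
So v² + 9.600 v − 236.80 = 0.
Positive root: v = −a·t_r + √((a·t_r)² + 2a·d) = −4.800 + √(23.040 + 236.80) = 11.3196 m/s.
11.3196 m/s × 3.6 = 40.751 km/h.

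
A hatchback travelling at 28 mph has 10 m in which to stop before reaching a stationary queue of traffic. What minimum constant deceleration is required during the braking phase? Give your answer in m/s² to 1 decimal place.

Required deceleration ≈ 7.8 m/s²

28 mph × 0.44704 = 12.5171 m/s.
v² = 2a·d ⇒ a = v²/(2d) = 12.5171² / (2 × 10.000) = 156.678 / 20.000 = 7.8339 m/s².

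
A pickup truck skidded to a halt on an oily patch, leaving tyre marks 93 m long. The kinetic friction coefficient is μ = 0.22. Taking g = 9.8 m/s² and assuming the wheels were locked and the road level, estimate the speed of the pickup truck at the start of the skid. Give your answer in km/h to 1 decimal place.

Initial speed ≈ 72.1 km/h

Deceleration a = μg = 0.22 × 9.8 = 2.156 m/s².
v = √(2a·d) = √(2 × 2.156 × 93) = √401.016 = 20.0254 m/s.
= 20.0254 × 3.6 = 72.091 km/h.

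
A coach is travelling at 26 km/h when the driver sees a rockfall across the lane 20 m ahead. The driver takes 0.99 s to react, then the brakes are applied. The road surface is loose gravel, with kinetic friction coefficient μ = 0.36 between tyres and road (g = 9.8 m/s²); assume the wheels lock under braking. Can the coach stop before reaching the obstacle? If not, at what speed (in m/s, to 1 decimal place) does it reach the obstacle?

26 km/h ÷ 3.6 = 7.2222 m/s.
a = μg = 0.36 × 9.8 = 3.528 m/s².
Reaction distance = 7.2222 × 0.99 = 7.150 m.
Braking distance = v²/(2a) = 52.160 / 7.056 = 7.392 m.
Total stopping distance = 7.150 + 7.392 = 14.542 m, vs 20 m available — it stops with 20 − 14.542 = 5.458 m to spare.

Yes — it stops about 5.5 m short of the obstacle, so it never reaches it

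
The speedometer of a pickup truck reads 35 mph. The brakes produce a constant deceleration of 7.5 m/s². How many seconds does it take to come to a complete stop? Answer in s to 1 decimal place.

Braking time ≈ 2.1 s

35 mph × 0.44704 = 15.6464 m/s.
Braking time = v/a = 15.6464 / 7.500 = 2.086 s.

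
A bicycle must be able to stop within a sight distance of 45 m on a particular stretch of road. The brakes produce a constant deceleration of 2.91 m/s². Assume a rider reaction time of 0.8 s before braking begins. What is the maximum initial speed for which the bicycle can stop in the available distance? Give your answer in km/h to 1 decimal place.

Maximum speed ≈ 50.5 km/h

Stopping distance: v·t_r + v²/(2a) = 45 with t_r = 0.8 s and a = 2.910 m/s².
So v² + 4.656 v − 261.90 = 0.
Positive root: v = −a·t_r + √((a·t_r)² + 2a·d) = −2.328 + √(5.420 + 261.90) = 14.0219 m/s.
14.0219 m/s × 3.6 = 50.479 km/h.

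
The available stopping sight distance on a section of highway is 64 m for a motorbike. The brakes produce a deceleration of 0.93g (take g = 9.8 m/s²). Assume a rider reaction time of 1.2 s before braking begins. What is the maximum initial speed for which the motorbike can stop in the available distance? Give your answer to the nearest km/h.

a = 0.93 × 9.8 = 9.114 m/s².
Stopping distance: v·t_r + v²/(2a) = 64 with t_r = 1.2 s and a = 9.114 m/s².
So v² + 21.874 v − 1166.59 = 0.
Positive root: v = −a·t_r + √((a·t_r)² + 2a·d) = −10.937 + √(119.618 + 1166.59) = 24.9267 m/s.
24.9267 m/s × 3.6 = 89.736 km/h.

Maximum speed ≈ 90 km/h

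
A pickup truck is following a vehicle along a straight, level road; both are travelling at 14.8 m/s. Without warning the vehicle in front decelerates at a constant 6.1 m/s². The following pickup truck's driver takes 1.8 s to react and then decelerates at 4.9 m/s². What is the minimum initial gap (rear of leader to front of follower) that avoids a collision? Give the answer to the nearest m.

Minimum gap ≈ 31 m

Leader travels v²/(2a_L) = 219.040 / 12.200 = 17.954 m before stopping.
Follower covers v·t_r = 14.8000 × 1.8 = 26.640 m while reacting, then v²/(2a_F) = 219.040 / 9.800 = 22.351 m while braking, for a total of 26.640 + 22.351 = 48.991 m.
Since a_F ≤ a_L and the follower starts braking later, the follower is never slower than the leader, so the closest approach is when both have stopped.
Minimum gap = 48.991 − 17.954 = 31.037 m.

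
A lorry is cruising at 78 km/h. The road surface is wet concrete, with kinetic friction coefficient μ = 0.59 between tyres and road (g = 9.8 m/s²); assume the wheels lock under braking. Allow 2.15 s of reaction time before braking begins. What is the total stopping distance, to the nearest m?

78 km/h ÷ 3.6 = 21.6667 m/s.
a = μg = 0.59 × 9.8 = 5.782 m/s².
Reaction distance = v·t_r = 21.6667 × 2.15 = 46.583 m.
Braking distance = v²/(2a) = 21.6667² / (2 × 5.782) = 469.446 / 11.564 = 40.595 m.
Total = 46.583 + 40.595 = 87.178 m.

Total stopping distance ≈ 87 m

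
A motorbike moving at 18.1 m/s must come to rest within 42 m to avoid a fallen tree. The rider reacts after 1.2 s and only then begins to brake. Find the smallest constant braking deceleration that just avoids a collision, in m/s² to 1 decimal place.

Distance covered during reaction = 18.1000 × 1.2 = 21.720 m.
Distance available for braking: 42 − 21.720 = 20.280 m.
v² = 2a·d ⇒ a = v²/(2d) = 18.1000² / (2 × 20.280) = 327.610 / 40.560 = 8.0772 m/s².

Required deceleration ≈ 8.1 m/s²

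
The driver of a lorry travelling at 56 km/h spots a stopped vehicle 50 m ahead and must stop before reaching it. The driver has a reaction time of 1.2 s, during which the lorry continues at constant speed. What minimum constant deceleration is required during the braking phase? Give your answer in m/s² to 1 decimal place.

Required deceleration ≈ 3.9 m/s²

56 km/h ÷ 3.6 = 15.5556 m/s.
Distance covered during reaction = 15.5556 × 1.2 = 18.667 m.
Distance available for braking: 50 − 18.667 = 31.333 m.
v² = 2a·d ⇒ a = v²/(2d) = 15.5556² / (2 × 31.333) = 241.977 / 62.666 = 3.8614 m/s².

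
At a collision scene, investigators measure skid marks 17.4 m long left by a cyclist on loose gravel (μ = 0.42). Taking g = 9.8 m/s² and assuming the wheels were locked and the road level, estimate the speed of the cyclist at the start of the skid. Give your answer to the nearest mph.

Initial speed ≈ 27 mph

Deceleration a = μg = 0.42 × 9.8 = 4.116 m/s².
v = √(2a·d) = √(2 × 4.116 × 17.4) = √143.237 = 11.9682 m/s.
= 11.9682 ÷ 0.44704 = 26.772 mph.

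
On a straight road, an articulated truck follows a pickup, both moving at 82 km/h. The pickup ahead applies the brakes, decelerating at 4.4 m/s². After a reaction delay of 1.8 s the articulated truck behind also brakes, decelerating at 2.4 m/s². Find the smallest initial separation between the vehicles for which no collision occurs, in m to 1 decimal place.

Minimum gap ≈ 90.1 m

82 km/h ÷ 3.6 = 22.7778 m/s.
Leader travels v²/(2a_L) = 518.828 / 8.800 = 58.958 m before stopping.
Follower covers v·t_r = 22.7778 × 1.8 = 41.000 m while reacting, then v²/(2a_F) = 518.828 / 4.800 = 108.089 m while braking, for a total of 41.000 + 108.089 = 149.089 m.
Since a_F ≤ a_L and the follower starts braking later, the follower is never slower than the leader, so the closest approach is when both have stopped.
Minimum gap = 149.089 − 58.958 = 90.131 m.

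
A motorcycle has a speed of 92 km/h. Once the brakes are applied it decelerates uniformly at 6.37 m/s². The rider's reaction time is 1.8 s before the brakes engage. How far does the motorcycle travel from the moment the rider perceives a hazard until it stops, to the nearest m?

Total stopping distance ≈ 97 m

92 km/h ÷ 3.6 = 25.5556 m/s.
Reaction distance = v·t_r = 25.5556 × 1.8 = 46.000 m.
Braking distance = v²/(2a) = 25.5556² / (2 × 6.370) = 653.089 / 12.740 = 51.263 m.
Total = 46.000 + 51.263 = 97.263 m.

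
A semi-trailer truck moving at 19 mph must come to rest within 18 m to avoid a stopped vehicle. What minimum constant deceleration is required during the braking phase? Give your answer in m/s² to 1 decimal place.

Required deceleration ≈ 2.0 m/s²

19 mph × 0.44704 = 8.4938 m/s.
v² = 2a·d ⇒ a = v²/(2d) = 8.4938² / (2 × 18.000) = 72.145 / 36.000 = 2.0040 m/s².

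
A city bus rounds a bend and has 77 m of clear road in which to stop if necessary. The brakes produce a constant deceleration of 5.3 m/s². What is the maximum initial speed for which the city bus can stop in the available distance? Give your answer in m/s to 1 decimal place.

Maximum speed ≈ 28.6 m/s

v²/(2a) = d ⇒ v = √(2 × 5.300 × 77) = √816.20 = 28.5692 m/s.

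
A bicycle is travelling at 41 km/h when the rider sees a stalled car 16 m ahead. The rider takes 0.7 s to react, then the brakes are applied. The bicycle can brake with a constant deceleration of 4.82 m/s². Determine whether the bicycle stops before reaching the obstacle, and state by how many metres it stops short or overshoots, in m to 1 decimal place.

41 km/h ÷ 3.6 = 11.3889 m/s.
Reaction distance = 11.3889 × 0.7 = 7.972 m.
Braking distance = v²/(2a) = 129.707 / 9.640 = 13.455 m.
Total stopping distance = 7.972 + 13.455 = 21.427 m, vs 16 m available — it cannot stop in time and overshoots by 21.427 − 16 = 5.427 m.

No — it overshoots by 5.4 m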